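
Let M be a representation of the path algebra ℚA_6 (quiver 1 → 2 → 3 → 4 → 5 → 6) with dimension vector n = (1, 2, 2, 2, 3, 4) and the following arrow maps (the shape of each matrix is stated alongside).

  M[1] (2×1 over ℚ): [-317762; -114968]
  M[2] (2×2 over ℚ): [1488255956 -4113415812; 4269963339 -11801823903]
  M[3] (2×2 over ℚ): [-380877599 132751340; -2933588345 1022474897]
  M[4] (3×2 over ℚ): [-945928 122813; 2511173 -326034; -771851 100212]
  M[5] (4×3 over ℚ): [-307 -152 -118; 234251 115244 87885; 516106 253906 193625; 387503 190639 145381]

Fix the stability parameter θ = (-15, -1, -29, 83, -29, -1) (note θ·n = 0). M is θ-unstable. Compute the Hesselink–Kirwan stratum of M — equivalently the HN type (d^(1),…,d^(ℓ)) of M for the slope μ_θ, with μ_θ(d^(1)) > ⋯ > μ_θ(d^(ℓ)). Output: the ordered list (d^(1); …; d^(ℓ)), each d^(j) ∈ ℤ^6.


Via rank(M_{q-1}∘⋯∘M_p): M ≅ I[1,6], I[2,2], I[3,6], I[5,6], I[6,6].
μ_θ-semistable layers: μ^(1)=53/3; μ^(2)=-1; μ^(3)=-15; μ^(4)=-29

((0, 0, 0, 2, 2, 2); (0, 1, 0, 0, 0, 2); (1, 1, 1, 0, 0, 0); (0, 0, 1, 0, 1, 0))


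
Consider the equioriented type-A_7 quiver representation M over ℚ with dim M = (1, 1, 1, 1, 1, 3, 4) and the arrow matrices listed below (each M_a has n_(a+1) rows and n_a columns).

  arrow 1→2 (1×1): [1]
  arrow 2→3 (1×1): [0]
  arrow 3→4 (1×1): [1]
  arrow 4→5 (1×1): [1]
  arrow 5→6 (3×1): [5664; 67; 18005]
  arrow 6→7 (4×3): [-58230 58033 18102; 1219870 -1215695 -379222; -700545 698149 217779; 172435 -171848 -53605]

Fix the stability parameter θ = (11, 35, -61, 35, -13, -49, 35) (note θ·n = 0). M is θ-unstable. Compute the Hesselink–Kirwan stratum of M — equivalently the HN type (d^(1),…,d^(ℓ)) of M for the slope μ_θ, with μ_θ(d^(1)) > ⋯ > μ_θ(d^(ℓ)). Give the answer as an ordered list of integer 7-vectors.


Via rank(M_{q-1}∘⋯∘M_p): M ≅ I[1,2], I[3,7], I[6,6], I[6,7], I[7,7]^2.
μ_θ-semistable layers: μ^(1)=35; μ^(2)=11; μ^(3)=-9; μ^(4)=-49; μ^(5)=-61

((0, 1, 0, 0, 0, 0, 4); (1, 0, 0, 0, 0, 0, 0); (0, 0, 0, 1, 1, 1, 0); (0, 0, 0, 0, 0, 2, 0); (0, 0, 1, 0, 0, 0, 0))


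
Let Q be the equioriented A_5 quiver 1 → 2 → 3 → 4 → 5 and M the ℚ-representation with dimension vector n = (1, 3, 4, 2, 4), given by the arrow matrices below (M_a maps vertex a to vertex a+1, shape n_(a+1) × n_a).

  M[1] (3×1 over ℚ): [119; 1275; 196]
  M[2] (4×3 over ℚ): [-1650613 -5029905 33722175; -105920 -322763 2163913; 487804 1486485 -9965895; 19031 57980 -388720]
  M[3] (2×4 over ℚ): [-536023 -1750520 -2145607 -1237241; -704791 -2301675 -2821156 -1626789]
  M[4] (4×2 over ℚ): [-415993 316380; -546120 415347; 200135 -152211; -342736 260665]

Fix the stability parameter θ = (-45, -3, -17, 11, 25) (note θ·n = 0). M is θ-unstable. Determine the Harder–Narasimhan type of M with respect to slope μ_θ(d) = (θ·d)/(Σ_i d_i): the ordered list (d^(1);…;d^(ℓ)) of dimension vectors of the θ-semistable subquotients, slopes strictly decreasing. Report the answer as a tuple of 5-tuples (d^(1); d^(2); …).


Interval decomposition of M: I[1,3], I[2,2], I[2,3], I[3,5]^2, I[5,5]^2.
HN type (ℓ=6): μ^(1)=25; μ^(2)=11; μ^(3)=-3; μ^(4)=-10; μ^(5)=-17; μ^(6)=-45

((0, 0, 0, 0, 4); (0, 0, 0, 2, 0); (0, 1, 0, 0, 0); (0, 2, 2, 0, 0); (0, 0, 2, 0, 0); (1, 0, 0, 0, 0))


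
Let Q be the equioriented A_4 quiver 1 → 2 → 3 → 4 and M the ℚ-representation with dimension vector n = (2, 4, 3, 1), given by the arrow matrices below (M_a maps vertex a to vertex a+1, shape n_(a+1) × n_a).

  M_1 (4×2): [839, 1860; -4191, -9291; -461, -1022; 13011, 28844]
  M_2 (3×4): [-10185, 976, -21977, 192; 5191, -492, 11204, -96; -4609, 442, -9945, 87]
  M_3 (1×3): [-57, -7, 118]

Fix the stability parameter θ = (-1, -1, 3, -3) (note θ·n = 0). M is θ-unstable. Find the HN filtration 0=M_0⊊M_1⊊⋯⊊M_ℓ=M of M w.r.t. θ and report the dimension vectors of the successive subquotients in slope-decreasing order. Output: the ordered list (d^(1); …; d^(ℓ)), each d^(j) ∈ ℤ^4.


Via rank(M_{q-1}∘⋯∘M_p): M ≅ I[1,3], I[1,4], I[2,2], I[2,3].
μ_θ-semistable layers: μ^(1)=3; μ^(2)=0; μ^(3)=-1

((0, 0, 2, 0); (0, 0, 1, 1); (2, 4, 0, 0))


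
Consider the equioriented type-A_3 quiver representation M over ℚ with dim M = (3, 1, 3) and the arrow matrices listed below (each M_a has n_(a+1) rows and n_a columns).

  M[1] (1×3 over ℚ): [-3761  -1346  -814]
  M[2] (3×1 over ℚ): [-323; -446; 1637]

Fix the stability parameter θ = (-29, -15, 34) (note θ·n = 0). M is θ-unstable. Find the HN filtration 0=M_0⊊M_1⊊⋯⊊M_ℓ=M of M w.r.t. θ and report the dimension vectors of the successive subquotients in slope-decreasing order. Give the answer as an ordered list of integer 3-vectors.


Via rank(M_{q-1}∘⋯∘M_p): M ≅ I[1,1]^2, I[1,3], I[3,3]^2.
μ_θ-semistable layers: μ^(1)=34; μ^(2)=-15; μ^(3)=-29

((0, 0, 3); (0, 1, 0); (3, 0, 0))


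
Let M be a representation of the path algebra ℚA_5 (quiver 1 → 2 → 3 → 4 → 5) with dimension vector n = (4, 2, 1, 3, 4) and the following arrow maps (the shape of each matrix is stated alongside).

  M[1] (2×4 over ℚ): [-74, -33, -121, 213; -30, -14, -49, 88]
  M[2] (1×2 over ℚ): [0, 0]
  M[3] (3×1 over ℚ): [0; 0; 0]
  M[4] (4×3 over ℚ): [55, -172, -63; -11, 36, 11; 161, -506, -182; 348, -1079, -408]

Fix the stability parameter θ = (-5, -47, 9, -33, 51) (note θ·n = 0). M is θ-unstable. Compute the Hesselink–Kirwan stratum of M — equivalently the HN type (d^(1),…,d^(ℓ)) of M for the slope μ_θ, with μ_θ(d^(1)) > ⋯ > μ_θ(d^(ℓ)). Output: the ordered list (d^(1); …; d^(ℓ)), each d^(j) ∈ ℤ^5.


Interval decomposition of M: I[1,1]^2, I[1,2]^2, I[3,3], I[4,5]^3, I[5,5].
HN type (ℓ=5): μ^(1)=51; μ^(2)=9; μ^(3)=-5; μ^(4)=-26; μ^(5)=-33

((0, 0, 0, 0, 4); (0, 0, 1, 0, 0); (2, 0, 0, 0, 0); (2, 2, 0, 0, 0); (0, 0, 0, 3, 0))


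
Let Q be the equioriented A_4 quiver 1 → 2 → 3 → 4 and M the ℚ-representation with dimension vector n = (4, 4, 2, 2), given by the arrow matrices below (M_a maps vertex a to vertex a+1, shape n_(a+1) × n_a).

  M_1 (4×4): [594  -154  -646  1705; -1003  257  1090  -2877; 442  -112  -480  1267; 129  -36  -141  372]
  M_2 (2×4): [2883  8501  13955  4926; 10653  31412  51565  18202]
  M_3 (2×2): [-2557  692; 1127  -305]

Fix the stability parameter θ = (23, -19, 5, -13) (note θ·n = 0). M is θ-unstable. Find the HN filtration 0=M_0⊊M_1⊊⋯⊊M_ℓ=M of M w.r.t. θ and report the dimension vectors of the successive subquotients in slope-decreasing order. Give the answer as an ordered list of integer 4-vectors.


Interval decomposition of M: I[1,1], I[1,2], I[1,4]^2, I[2,2].
HN type (ℓ=4): μ^(1)=23; μ^(2)=2; μ^(3)=-1; μ^(4)=-19

((1, 0, 0, 0); (1, 1, 0, 0); (2, 2, 2, 2); (0, 1, 0, 0))


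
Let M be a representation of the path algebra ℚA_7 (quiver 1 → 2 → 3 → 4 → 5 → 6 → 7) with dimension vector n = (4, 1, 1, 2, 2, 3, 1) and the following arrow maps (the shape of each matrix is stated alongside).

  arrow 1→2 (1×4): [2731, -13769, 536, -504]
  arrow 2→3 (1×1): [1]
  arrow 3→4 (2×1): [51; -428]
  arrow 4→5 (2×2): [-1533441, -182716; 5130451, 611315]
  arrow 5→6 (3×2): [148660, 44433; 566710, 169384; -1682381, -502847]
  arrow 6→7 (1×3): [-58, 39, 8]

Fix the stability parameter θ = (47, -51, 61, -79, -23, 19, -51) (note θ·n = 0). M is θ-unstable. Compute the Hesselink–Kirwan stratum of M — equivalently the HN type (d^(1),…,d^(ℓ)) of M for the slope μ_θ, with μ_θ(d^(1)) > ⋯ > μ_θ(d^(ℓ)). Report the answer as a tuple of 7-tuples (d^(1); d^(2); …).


Barcode: M ≅ I[1,1]^3, I[1,6], I[4,7], I[6,6]. HN layers by μ_θ (6 steps, strictly decreasing):
  μ^(1)=47; μ^(2)=19; μ^(3)=-9; μ^(4)=-16; μ^(5)=-23; μ^(6)=-79

((3, 0, 0, 0, 0, 0, 0); (0, 0, 0, 0, 0, 2, 0); (1, 1, 1, 1, 1, 0, 0); (0, 0, 0, 0, 0, 1, 1); (0, 0, 0, 0, 1, 0, 0); (0, 0, 0, 1, 0, 0, 0))


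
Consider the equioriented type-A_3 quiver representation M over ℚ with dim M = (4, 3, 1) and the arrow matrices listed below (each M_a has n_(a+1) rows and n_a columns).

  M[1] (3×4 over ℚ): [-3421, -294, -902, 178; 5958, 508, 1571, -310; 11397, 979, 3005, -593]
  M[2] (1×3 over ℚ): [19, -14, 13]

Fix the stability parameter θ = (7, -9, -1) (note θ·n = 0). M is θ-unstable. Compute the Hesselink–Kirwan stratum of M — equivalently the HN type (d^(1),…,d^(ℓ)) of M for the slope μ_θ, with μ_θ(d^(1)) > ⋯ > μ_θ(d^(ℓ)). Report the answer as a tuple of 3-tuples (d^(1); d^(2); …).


Barcode: M ≅ I[1,1], I[1,2]^2, I[1,3]. HN layers by μ_θ (2 steps, strictly decreasing):
  μ^(1)=7; μ^(2)=-1

((1, 0, 0); (3, 3, 1))


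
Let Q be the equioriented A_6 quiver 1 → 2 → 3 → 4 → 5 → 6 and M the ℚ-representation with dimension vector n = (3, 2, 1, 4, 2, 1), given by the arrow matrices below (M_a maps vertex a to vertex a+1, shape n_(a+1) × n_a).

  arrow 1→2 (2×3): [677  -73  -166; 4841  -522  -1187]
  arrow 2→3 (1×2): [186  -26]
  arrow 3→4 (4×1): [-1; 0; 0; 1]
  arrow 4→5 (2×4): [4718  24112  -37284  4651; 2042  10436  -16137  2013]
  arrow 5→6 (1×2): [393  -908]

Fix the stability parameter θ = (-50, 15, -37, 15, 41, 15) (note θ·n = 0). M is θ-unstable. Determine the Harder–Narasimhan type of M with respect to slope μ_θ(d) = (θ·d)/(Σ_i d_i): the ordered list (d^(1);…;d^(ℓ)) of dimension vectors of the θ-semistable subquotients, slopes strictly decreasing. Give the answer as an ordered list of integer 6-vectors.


Interval decomposition of M: I[1,1], I[1,2], I[1,6], I[4,4]^2, I[4,5].
HN type (ℓ=5): μ^(1)=41; μ^(2)=28; μ^(3)=15; μ^(4)=-11; μ^(5)=-50

((0, 0, 0, 0, 1, 0); (0, 0, 0, 0, 1, 1); (0, 1, 0, 4, 0, 0); (0, 1, 1, 0, 0, 0); (3, 0, 0, 0, 0, 0))


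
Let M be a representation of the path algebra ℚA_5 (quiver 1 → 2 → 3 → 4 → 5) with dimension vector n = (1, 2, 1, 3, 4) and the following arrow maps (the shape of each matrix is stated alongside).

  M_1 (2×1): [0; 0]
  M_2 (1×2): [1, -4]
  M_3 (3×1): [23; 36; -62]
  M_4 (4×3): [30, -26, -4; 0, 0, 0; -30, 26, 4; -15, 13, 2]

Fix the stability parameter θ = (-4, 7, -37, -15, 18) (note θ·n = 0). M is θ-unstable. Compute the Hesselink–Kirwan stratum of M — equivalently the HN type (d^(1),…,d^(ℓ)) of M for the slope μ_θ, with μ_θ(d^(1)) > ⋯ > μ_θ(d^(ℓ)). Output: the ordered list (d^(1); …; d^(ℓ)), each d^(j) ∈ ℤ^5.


Via rank(M_{q-1}∘⋯∘M_p): M ≅ I[1,1], I[2,2], I[2,5], I[4,4]^2, I[5,5]^3.
μ_θ-semistable layers: μ^(1)=18; μ^(2)=7; μ^(3)=-4; μ^(4)=-15

((0, 0, 0, 0, 4); (0, 1, 0, 0, 0); (1, 0, 0, 0, 0); (0, 1, 1, 3, 0))


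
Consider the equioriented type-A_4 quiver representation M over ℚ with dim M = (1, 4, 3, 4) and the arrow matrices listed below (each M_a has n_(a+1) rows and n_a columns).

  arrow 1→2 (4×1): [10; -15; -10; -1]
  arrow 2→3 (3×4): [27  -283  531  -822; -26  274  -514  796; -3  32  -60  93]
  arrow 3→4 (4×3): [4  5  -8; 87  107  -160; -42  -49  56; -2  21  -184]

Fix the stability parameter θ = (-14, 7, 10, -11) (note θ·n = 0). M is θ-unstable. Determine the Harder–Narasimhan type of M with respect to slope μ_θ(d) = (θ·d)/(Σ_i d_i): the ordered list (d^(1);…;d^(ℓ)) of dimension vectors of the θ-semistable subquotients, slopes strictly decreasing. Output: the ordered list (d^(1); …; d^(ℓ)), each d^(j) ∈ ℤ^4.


Interval decomposition of M: I[1,4], I[2,2]^2, I[2,3], I[3,4], I[4,4]^2.
HN type (ℓ=6): μ^(1)=10; μ^(2)=7; μ^(3)=2; μ^(4)=-1/2; μ^(5)=-11; μ^(6)=-14

((0, 0, 1, 0); (0, 3, 0, 0); (0, 1, 1, 1); (0, 0, 1, 1); (0, 0, 0, 2); (1, 0, 0, 0))


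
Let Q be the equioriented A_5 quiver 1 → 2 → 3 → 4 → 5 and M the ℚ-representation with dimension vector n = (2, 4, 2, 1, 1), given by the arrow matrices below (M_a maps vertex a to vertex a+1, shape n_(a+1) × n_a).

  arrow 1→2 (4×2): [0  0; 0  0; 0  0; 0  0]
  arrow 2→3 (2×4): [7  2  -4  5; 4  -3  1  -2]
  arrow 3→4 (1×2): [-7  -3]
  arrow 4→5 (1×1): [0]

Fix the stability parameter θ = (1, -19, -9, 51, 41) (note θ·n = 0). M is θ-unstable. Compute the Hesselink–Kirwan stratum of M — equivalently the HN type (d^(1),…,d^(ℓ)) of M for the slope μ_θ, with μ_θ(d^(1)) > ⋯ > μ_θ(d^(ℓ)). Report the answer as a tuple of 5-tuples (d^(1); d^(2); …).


Via rank(M_{q-1}∘⋯∘M_p): M ≅ I[1,1]^2, I[2,2]^2, I[2,3], I[2,4], I[5,5].
μ_θ-semistable layers: μ^(1)=51; μ^(2)=41; μ^(3)=1; μ^(4)=-9; μ^(5)=-19

((0, 0, 0, 1, 0); (0, 0, 0, 0, 1); (2, 0, 0, 0, 0); (0, 0, 2, 0, 0); (0, 4, 0, 0, 0))


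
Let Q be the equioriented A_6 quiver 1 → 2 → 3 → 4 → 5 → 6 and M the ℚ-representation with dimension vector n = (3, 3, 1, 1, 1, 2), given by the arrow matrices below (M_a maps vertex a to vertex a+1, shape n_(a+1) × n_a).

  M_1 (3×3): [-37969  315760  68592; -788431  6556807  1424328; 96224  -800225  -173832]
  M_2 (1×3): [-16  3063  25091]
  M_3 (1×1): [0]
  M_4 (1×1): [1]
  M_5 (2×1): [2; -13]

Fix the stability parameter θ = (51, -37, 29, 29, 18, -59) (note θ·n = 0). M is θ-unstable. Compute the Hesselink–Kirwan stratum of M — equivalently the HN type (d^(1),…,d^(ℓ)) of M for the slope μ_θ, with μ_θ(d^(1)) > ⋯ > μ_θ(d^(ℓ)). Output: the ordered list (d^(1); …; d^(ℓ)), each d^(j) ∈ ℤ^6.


Via rank(M_{q-1}∘⋯∘M_p): M ≅ I[1,1], I[1,2], I[1,3], I[2,2], I[4,6], I[6,6].
μ_θ-semistable layers: μ^(1)=51; μ^(2)=29; μ^(3)=7; μ^(4)=-4; μ^(5)=-37; μ^(6)=-59

((1, 0, 0, 0, 0, 0); (0, 0, 1, 0, 0, 0); (2, 2, 0, 0, 0, 0); (0, 0, 0, 1, 1, 1); (0, 1, 0, 0, 0, 0); (0, 0, 0, 0, 0, 1))


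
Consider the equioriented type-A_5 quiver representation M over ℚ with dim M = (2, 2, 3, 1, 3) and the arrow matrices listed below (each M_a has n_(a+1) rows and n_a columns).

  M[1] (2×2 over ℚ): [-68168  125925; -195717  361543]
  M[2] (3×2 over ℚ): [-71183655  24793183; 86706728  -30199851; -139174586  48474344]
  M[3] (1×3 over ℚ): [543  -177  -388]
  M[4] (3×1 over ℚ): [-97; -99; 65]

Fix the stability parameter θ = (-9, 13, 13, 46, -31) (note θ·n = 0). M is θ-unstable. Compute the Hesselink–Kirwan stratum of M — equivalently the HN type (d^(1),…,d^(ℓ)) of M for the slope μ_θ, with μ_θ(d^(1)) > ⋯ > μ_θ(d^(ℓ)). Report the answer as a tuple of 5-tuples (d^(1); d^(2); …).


Barcode: M ≅ I[1,3], I[1,5], I[3,3], I[5,5]^2. HN layers by μ_θ (4 steps, strictly decreasing):
  μ^(1)=13; μ^(2)=41/4; μ^(3)=-9; μ^(4)=-31

((0, 1, 2, 0, 0); (0, 1, 1, 1, 1); (2, 0, 0, 0, 0); (0, 0, 0, 0, 2))


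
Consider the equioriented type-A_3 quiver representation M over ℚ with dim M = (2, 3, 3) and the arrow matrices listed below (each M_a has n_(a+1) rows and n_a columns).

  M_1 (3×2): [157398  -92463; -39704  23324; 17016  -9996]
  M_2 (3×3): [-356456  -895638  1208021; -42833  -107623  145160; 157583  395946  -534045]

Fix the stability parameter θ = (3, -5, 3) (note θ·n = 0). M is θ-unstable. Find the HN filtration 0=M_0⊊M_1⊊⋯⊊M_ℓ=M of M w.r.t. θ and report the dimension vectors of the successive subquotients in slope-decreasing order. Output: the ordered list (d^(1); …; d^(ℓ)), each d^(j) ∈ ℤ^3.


Via rank(M_{q-1}∘⋯∘M_p): M ≅ I[1,1], I[1,3], I[2,3]^2.
μ_θ-semistable layers: μ^(1)=3; μ^(2)=-1; μ^(3)=-5

((1, 0, 3); (1, 1, 0); (0, 2, 0))


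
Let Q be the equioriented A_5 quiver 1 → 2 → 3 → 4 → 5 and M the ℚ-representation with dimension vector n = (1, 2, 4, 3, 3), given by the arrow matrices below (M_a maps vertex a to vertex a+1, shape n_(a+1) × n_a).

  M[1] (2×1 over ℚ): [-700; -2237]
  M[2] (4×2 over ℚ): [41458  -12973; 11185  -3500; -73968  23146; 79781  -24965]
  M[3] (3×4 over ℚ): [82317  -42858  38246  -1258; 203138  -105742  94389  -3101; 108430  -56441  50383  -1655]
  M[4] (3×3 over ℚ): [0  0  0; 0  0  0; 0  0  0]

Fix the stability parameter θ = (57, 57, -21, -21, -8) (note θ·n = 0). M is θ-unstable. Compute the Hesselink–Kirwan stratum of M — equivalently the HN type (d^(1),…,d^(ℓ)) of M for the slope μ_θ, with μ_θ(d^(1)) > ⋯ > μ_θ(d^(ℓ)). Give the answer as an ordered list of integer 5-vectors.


Barcode: M ≅ I[1,4], I[2,4], I[3,3], I[3,4], I[5,5]^3. HN layers by μ_θ (4 steps, strictly decreasing):
  μ^(1)=18; μ^(2)=5; μ^(3)=-8; μ^(4)=-21

((1, 1, 1, 1, 0); (0, 1, 1, 1, 0); (0, 0, 0, 0, 3); (0, 0, 2, 1, 0))


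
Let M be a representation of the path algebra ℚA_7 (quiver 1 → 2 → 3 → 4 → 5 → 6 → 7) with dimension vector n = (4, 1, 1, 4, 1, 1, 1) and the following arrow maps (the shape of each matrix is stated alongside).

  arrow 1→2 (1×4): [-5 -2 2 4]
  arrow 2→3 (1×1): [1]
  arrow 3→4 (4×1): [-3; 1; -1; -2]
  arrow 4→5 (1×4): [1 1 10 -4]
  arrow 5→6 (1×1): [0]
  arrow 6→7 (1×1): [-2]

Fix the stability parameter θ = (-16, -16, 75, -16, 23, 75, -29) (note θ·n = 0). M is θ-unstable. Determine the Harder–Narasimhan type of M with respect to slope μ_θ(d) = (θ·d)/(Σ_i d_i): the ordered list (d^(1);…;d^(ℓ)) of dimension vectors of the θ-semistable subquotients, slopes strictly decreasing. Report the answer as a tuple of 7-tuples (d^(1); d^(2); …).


Barcode: M ≅ I[1,1]^3, I[1,5], I[4,4]^3, I[6,7]. HN layers by μ_θ (3 steps, strictly decreasing):
  μ^(1)=82/3; μ^(2)=23; μ^(3)=-16

((0, 0, 1, 1, 1, 0, 0); (0, 0, 0, 0, 0, 1, 1); (4, 1, 0, 3, 0, 0, 0))


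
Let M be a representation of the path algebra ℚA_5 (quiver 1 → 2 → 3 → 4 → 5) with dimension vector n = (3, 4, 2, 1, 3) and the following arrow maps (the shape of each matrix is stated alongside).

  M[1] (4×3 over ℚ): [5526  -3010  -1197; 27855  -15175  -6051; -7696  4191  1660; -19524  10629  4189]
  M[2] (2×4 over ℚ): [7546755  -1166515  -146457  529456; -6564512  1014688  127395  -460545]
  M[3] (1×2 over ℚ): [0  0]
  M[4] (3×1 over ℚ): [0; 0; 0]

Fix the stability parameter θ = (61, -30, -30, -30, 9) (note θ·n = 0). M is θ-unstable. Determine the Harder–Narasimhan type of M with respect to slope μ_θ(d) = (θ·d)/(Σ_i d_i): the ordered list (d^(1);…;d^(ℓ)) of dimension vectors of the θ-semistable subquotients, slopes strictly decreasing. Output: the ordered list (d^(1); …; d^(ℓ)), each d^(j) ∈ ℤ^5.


Via rank(M_{q-1}∘⋯∘M_p): M ≅ I[1,2], I[1,3]^2, I[2,2], I[4,4], I[5,5]^3.
μ_θ-semistable layers: μ^(1)=31/2; μ^(2)=9; μ^(3)=1/3; μ^(4)=-30

((1, 1, 0, 0, 0); (0, 0, 0, 0, 3); (2, 2, 2, 0, 0); (0, 1, 0, 1, 0))


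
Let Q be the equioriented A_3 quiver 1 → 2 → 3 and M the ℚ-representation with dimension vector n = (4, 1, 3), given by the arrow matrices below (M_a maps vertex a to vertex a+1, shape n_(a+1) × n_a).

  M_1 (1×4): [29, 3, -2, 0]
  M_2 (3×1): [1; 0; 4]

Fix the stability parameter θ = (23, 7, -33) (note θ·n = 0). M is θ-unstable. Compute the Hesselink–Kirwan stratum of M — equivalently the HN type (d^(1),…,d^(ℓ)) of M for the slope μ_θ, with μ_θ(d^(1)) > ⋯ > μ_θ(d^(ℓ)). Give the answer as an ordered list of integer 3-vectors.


Interval decomposition of M: I[1,1]^3, I[1,3], I[3,3]^2.
HN type (ℓ=3): μ^(1)=23; μ^(2)=-1; μ^(3)=-33

((3, 0, 0); (1, 1, 1); (0, 0, 2))


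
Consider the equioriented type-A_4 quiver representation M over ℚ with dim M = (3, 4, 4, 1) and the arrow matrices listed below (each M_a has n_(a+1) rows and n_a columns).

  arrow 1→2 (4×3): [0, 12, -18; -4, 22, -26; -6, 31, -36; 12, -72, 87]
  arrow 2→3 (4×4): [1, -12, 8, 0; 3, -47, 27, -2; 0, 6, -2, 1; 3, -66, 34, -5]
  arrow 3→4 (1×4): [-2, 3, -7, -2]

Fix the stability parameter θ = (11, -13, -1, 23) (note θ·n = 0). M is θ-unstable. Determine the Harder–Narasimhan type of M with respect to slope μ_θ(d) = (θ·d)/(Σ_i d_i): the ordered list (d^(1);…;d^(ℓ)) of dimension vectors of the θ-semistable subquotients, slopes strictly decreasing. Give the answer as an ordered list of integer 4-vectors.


Interval decomposition of M: I[1,1], I[1,3], I[1,4], I[2,2], I[2,3], I[3,3].
HN type (ℓ=4): μ^(1)=23; μ^(2)=11; μ^(3)=-1; μ^(4)=-13

((0, 0, 0, 1); (1, 0, 0, 0); (2, 2, 4, 0); (0, 2, 0, 0))


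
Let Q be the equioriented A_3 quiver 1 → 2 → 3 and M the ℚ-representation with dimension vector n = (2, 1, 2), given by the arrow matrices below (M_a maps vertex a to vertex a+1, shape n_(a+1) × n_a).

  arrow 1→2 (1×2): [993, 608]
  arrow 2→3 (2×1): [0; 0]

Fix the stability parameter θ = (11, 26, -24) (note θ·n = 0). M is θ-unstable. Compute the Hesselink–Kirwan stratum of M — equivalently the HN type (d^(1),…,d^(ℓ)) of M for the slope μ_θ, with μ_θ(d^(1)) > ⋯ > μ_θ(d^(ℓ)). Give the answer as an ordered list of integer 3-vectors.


Via rank(M_{q-1}∘⋯∘M_p): M ≅ I[1,1], I[1,2], I[3,3]^2.
μ_θ-semistable layers: μ^(1)=26; μ^(2)=11; μ^(3)=-24

((0, 1, 0); (2, 0, 0); (0, 0, 2))


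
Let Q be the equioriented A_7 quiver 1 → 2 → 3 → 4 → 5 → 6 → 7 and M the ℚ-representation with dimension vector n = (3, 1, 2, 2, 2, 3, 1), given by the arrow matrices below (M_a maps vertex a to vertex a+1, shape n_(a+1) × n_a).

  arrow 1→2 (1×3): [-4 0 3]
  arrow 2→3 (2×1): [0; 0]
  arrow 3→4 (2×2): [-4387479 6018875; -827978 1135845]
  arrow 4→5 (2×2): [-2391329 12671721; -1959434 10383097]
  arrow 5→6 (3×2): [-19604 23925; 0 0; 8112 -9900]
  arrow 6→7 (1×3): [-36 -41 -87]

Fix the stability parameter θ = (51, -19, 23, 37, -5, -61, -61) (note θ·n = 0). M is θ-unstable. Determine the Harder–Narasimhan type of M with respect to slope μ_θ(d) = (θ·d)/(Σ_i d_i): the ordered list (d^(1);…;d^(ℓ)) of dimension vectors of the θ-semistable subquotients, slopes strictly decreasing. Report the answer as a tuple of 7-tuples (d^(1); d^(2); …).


Interval decomposition of M: I[1,1]^2, I[1,2], I[3,5], I[3,6], I[6,6], I[6,7].
HN type (ℓ=5): μ^(1)=51; μ^(2)=55/3; μ^(3)=16; μ^(4)=-3/2; μ^(5)=-61

((2, 0, 0, 0, 0, 0, 0); (0, 0, 1, 1, 1, 0, 0); (1, 1, 0, 0, 0, 0, 0); (0, 0, 1, 1, 1, 1, 0); (0, 0, 0, 0, 0, 2, 1))


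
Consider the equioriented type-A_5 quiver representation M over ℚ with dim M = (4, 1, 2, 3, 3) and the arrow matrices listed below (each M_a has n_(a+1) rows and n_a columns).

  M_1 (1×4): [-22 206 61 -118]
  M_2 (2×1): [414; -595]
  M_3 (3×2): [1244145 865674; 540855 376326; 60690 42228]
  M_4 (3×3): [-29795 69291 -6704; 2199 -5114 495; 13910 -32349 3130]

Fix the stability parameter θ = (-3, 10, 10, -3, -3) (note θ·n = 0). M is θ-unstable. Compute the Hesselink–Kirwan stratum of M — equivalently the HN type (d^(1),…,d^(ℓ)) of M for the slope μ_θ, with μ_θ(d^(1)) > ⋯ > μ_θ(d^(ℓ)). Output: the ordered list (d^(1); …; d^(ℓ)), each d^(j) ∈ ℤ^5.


Interval decomposition of M: I[1,1]^3, I[1,3], I[3,5], I[4,5]^2.
HN type (ℓ=3): μ^(1)=10; μ^(2)=4/3; μ^(3)=-3

((0, 1, 1, 0, 0); (0, 0, 1, 1, 1); (4, 0, 0, 2, 2))


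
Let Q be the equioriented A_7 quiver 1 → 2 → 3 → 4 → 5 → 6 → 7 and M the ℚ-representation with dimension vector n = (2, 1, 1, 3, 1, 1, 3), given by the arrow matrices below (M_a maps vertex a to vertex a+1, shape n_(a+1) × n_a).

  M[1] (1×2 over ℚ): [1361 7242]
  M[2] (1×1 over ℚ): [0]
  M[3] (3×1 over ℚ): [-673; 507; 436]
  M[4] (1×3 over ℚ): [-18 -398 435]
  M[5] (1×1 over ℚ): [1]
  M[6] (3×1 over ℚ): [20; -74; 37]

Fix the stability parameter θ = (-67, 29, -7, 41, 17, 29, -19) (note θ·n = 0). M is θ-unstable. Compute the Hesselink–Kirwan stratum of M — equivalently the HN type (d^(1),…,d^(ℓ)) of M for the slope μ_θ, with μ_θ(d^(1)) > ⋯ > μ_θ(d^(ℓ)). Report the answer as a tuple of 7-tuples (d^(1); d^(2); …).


Barcode: M ≅ I[1,1], I[1,2], I[3,7], I[4,4]^2, I[7,7]^2. HN layers by μ_θ (6 steps, strictly decreasing):
  μ^(1)=41; μ^(2)=29; μ^(3)=17; μ^(4)=-7; μ^(5)=-19; μ^(6)=-67

((0, 0, 0, 2, 0, 0, 0); (0, 1, 0, 0, 0, 0, 0); (0, 0, 0, 1, 1, 1, 1); (0, 0, 1, 0, 0, 0, 0); (0, 0, 0, 0, 0, 0, 2); (2, 0, 0, 0, 0, 0, 0))


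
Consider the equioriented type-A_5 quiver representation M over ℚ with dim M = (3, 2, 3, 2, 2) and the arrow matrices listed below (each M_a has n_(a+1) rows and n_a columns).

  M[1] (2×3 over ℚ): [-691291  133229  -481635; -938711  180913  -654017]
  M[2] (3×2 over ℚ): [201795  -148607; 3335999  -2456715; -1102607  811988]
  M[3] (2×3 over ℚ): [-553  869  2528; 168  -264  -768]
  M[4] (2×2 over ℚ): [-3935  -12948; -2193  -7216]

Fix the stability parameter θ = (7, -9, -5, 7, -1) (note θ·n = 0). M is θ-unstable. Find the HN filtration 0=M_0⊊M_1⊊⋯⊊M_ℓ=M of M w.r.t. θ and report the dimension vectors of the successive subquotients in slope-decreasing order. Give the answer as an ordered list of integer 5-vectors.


Interval decomposition of M: I[1,1], I[1,3]^2, I[3,5], I[4,5].
HN type (ℓ=4): μ^(1)=7; μ^(2)=3; μ^(3)=-7/3; μ^(4)=-5

((1, 0, 0, 0, 0); (0, 0, 0, 2, 2); (2, 2, 2, 0, 0); (0, 0, 1, 0, 0))


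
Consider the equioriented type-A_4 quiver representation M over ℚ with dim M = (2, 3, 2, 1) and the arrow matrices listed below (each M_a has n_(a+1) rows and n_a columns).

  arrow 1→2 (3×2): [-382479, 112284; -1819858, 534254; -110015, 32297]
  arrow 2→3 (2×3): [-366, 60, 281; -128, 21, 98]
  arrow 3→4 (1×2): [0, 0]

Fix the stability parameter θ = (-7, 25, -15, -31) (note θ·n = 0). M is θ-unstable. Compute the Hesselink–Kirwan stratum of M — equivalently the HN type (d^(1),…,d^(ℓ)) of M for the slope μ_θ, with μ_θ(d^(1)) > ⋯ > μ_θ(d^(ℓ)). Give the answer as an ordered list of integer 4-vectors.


Barcode: M ≅ I[1,2], I[1,3], I[2,3], I[4,4]. HN layers by μ_θ (4 steps, strictly decreasing):
  μ^(1)=25; μ^(2)=5; μ^(3)=-7; μ^(4)=-31

((0, 1, 0, 0); (0, 2, 2, 0); (2, 0, 0, 0); (0, 0, 0, 1))


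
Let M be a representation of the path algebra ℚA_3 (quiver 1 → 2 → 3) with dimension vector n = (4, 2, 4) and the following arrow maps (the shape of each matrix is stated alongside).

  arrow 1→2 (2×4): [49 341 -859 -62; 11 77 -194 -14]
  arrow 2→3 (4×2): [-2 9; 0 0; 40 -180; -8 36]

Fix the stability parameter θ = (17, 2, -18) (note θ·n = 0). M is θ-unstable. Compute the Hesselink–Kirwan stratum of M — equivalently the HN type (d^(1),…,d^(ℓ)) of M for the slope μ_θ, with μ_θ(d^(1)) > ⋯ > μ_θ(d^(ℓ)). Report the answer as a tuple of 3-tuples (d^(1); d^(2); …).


Interval decomposition of M: I[1,1]^2, I[1,2], I[1,3], I[3,3]^3.
HN type (ℓ=4): μ^(1)=17; μ^(2)=19/2; μ^(3)=1/3; μ^(4)=-18

((2, 0, 0); (1, 1, 0); (1, 1, 1); (0, 0, 3))


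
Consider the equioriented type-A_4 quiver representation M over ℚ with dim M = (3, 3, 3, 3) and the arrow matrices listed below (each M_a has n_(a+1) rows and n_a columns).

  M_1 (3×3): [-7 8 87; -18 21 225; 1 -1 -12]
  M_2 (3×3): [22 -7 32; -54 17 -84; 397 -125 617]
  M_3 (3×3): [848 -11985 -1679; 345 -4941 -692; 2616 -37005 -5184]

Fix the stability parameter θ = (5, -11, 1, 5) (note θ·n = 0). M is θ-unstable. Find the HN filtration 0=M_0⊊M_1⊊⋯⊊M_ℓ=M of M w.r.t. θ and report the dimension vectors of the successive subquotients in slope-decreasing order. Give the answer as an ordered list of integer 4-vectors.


Barcode: M ≅ I[1,1], I[1,2], I[1,4], I[2,4], I[3,4]. HN layers by μ_θ (4 steps, strictly decreasing):
  μ^(1)=5; μ^(2)=1; μ^(3)=-3; μ^(4)=-11

((1, 0, 0, 3); (0, 0, 3, 0); (2, 2, 0, 0); (0, 1, 0, 0))


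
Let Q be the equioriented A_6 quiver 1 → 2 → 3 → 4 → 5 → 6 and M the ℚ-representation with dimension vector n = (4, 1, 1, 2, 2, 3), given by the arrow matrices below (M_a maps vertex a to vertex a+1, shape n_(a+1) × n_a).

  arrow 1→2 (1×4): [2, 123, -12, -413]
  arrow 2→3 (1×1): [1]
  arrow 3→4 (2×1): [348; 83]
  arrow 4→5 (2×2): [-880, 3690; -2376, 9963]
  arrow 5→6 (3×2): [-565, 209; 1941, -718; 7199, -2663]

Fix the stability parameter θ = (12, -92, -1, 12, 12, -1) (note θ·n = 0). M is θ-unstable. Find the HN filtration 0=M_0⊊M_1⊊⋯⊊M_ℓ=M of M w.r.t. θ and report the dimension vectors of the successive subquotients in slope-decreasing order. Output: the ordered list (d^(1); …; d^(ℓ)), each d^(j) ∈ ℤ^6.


Barcode: M ≅ I[1,1]^3, I[1,6], I[4,4], I[5,6], I[6,6]. HN layers by μ_θ (5 steps, strictly decreasing):
  μ^(1)=12; μ^(2)=23/3; μ^(3)=11/2; μ^(4)=-1; μ^(5)=-40

((3, 0, 0, 1, 0, 0); (0, 0, 0, 1, 1, 1); (0, 0, 0, 0, 1, 1); (0, 0, 1, 0, 0, 1); (1, 1, 0, 0, 0, 0))


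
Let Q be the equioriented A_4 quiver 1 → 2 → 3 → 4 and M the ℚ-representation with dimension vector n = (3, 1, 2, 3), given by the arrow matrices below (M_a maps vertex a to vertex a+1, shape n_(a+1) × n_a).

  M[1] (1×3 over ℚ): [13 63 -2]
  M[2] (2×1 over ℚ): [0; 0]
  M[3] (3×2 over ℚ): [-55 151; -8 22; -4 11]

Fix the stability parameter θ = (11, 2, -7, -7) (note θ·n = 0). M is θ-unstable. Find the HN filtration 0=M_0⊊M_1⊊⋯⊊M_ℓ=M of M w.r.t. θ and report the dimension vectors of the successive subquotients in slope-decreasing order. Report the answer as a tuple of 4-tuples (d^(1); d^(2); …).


Interval decomposition of M: I[1,1]^2, I[1,2], I[3,4]^2, I[4,4].
HN type (ℓ=3): μ^(1)=11; μ^(2)=13/2; μ^(3)=-7

((2, 0, 0, 0); (1, 1, 0, 0); (0, 0, 2, 3))


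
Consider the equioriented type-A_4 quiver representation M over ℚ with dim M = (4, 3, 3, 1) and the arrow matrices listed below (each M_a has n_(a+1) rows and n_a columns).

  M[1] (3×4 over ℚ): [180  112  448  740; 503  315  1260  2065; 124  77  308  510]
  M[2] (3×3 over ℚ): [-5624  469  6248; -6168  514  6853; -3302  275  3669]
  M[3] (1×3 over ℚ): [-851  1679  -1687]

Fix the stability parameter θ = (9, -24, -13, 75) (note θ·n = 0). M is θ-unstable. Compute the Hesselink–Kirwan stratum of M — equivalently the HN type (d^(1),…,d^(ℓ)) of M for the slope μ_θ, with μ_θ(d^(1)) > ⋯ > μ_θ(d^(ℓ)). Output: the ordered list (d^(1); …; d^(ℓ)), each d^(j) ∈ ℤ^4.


Via rank(M_{q-1}∘⋯∘M_p): M ≅ I[1,1]^2, I[1,3], I[1,4], I[2,3].
μ_θ-semistable layers: μ^(1)=75; μ^(2)=9; μ^(3)=-28/3; μ^(4)=-13; μ^(5)=-24

((0, 0, 0, 1); (2, 0, 0, 0); (2, 2, 2, 0); (0, 0, 1, 0); (0, 1, 0, 0))


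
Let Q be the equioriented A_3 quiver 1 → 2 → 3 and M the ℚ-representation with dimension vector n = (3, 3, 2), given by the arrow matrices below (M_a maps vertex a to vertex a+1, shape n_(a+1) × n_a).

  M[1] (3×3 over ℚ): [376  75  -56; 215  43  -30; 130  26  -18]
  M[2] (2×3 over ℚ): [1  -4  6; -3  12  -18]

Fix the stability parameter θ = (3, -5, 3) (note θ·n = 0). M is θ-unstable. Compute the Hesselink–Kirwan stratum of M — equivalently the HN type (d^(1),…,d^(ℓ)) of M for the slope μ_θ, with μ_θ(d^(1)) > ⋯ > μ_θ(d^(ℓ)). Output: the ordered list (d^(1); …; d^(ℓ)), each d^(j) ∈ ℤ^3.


Barcode: M ≅ I[1,2]^2, I[1,3], I[3,3]. HN layers by μ_θ (2 steps, strictly decreasing):
  μ^(1)=3; μ^(2)=-1

((0, 0, 2); (3, 3, 0))


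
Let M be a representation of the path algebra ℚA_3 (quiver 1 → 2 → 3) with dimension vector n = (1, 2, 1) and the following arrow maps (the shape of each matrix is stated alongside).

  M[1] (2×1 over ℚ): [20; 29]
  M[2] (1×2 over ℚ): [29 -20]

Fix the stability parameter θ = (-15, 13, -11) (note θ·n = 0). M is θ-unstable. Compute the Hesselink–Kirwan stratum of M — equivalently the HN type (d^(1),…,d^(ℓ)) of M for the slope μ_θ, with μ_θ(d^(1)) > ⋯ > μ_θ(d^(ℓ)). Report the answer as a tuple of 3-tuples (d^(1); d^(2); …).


Interval decomposition of M: I[1,2], I[2,3].
HN type (ℓ=3): μ^(1)=13; μ^(2)=1; μ^(3)=-15

((0, 1, 0); (0, 1, 1); (1, 0, 0))


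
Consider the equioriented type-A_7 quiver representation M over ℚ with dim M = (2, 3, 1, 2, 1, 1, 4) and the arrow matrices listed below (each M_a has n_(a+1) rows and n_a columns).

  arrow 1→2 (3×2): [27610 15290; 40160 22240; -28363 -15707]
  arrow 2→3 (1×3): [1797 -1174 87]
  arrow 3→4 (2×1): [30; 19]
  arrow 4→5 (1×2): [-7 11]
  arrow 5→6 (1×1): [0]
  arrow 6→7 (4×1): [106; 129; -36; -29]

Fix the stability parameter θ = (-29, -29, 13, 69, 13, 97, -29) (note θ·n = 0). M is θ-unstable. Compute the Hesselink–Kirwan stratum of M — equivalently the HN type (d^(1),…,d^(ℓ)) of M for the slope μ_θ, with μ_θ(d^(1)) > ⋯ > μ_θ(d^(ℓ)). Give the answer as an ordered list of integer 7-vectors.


Via rank(M_{q-1}∘⋯∘M_p): M ≅ I[1,1], I[1,5], I[2,2]^2, I[4,4], I[6,7], I[7,7]^3.
μ_θ-semistable layers: μ^(1)=69; μ^(2)=41; μ^(3)=34; μ^(4)=13; μ^(5)=-29

((0, 0, 0, 1, 0, 0, 0); (0, 0, 0, 1, 1, 0, 0); (0, 0, 0, 0, 0, 1, 1); (0, 0, 1, 0, 0, 0, 0); (2, 3, 0, 0, 0, 0, 3))


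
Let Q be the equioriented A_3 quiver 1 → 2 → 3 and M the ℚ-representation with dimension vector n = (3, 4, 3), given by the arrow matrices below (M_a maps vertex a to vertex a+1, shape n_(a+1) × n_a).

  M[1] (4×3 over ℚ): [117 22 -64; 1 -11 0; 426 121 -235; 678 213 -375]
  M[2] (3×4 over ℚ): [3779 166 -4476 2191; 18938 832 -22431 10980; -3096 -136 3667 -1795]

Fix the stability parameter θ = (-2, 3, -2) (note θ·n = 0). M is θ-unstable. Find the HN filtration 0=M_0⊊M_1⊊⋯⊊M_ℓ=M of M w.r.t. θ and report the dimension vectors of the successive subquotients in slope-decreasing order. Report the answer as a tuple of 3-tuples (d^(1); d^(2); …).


Via rank(M_{q-1}∘⋯∘M_p): M ≅ I[1,2], I[1,3]^2, I[2,3].
μ_θ-semistable layers: μ^(1)=3; μ^(2)=1/2; μ^(3)=-2

((0, 1, 0); (0, 3, 3); (3, 0, 0))


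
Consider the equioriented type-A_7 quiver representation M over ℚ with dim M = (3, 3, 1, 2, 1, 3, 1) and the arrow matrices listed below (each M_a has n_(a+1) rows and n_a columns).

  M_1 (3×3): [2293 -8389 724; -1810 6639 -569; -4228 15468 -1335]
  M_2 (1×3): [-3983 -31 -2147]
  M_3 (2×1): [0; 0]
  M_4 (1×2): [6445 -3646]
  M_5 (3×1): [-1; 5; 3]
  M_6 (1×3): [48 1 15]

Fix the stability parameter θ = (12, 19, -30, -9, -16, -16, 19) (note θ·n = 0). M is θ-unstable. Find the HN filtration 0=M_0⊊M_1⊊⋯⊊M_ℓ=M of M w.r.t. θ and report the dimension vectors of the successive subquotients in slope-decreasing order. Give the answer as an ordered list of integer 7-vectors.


Interval decomposition of M: I[1,2]^2, I[1,3], I[4,4], I[4,7], I[6,6]^2.
HN type (ℓ=6): μ^(1)=19; μ^(2)=12; μ^(3)=1/3; μ^(4)=-9; μ^(5)=-41/3; μ^(6)=-16

((0, 2, 0, 0, 0, 0, 1); (2, 0, 0, 0, 0, 0, 0); (1, 1, 1, 0, 0, 0, 0); (0, 0, 0, 1, 0, 0, 0); (0, 0, 0, 1, 1, 1, 0); (0, 0, 0, 0, 0, 2, 0))


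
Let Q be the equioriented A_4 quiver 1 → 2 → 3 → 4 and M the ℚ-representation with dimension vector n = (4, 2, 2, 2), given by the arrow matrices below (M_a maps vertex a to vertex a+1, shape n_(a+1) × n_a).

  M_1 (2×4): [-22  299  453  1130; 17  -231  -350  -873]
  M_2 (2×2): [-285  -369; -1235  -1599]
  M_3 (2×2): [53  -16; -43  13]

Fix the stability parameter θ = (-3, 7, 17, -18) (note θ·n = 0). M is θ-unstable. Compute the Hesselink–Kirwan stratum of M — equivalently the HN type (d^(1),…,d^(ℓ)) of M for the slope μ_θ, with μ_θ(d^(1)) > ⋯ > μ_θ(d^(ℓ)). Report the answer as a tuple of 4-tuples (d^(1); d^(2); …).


Barcode: M ≅ I[1,1]^2, I[1,2], I[1,4], I[3,4]. HN layers by μ_θ (4 steps, strictly decreasing):
  μ^(1)=7; μ^(2)=2; μ^(3)=-1/2; μ^(4)=-3

((0, 1, 0, 0); (0, 1, 1, 1); (0, 0, 1, 1); (4, 0, 0, 0))


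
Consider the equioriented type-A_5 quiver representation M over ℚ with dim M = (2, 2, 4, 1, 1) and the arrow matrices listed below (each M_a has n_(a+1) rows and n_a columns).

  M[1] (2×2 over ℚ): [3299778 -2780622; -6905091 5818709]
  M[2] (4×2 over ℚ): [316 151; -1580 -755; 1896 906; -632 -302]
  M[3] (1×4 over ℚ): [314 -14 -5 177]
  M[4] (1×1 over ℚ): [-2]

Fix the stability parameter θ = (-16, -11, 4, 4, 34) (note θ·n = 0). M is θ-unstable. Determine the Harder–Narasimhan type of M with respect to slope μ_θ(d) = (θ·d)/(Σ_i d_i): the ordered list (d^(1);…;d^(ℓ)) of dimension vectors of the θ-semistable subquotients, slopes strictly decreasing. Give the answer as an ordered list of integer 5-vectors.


Via rank(M_{q-1}∘⋯∘M_p): M ≅ I[1,1], I[1,3], I[2,2], I[3,3]^2, I[3,5].
μ_θ-semistable layers: μ^(1)=34; μ^(2)=4; μ^(3)=-11; μ^(4)=-16

((0, 0, 0, 0, 1); (0, 0, 4, 1, 0); (0, 2, 0, 0, 0); (2, 0, 0, 0, 0))


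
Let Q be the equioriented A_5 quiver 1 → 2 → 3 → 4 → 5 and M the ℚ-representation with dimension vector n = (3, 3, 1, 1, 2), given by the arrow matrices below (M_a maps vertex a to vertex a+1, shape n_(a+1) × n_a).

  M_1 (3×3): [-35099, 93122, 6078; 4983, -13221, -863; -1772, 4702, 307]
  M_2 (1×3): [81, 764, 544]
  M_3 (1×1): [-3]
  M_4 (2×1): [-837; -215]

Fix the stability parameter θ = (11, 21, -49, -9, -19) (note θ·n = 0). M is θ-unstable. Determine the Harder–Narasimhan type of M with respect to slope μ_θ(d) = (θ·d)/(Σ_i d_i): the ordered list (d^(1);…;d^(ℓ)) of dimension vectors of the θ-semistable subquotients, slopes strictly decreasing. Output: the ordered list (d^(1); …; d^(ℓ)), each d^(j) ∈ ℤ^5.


Interval decomposition of M: I[1,2]^2, I[1,5], I[5,5].
HN type (ℓ=4): μ^(1)=21; μ^(2)=11; μ^(3)=-9; μ^(4)=-19

((0, 2, 0, 0, 0); (2, 0, 0, 0, 0); (1, 1, 1, 1, 1); (0, 0, 0, 0, 1))


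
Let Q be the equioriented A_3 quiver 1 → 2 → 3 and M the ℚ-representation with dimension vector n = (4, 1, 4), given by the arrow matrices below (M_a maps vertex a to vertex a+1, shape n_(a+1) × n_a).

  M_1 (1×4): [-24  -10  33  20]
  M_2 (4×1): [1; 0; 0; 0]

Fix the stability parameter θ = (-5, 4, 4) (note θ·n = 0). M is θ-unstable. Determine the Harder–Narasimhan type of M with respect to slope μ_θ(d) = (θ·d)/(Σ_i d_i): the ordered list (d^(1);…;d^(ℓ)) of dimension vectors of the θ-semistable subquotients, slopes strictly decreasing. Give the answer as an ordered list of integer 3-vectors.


Via rank(M_{q-1}∘⋯∘M_p): M ≅ I[1,1]^3, I[1,3], I[3,3]^3.
μ_θ-semistable layers: μ^(1)=4; μ^(2)=-5

((0, 1, 4); (4, 0, 0))


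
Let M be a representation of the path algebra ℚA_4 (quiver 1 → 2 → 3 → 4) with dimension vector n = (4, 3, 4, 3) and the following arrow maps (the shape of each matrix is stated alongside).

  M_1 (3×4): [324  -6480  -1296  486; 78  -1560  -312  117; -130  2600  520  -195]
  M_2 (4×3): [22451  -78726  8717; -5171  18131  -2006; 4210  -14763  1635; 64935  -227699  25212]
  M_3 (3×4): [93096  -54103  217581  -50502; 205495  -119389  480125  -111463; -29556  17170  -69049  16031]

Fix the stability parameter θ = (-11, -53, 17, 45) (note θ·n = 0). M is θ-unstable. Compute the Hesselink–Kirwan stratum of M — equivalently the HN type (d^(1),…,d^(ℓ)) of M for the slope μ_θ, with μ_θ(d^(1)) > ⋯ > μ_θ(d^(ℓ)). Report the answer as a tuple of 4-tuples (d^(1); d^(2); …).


Via rank(M_{q-1}∘⋯∘M_p): M ≅ I[1,1]^3, I[1,4], I[2,4]^2, I[3,3].
μ_θ-semistable layers: μ^(1)=45; μ^(2)=17; μ^(3)=-11; μ^(4)=-32; μ^(5)=-53

((0, 0, 0, 3); (0, 0, 4, 0); (3, 0, 0, 0); (1, 1, 0, 0); (0, 2, 0, 0))


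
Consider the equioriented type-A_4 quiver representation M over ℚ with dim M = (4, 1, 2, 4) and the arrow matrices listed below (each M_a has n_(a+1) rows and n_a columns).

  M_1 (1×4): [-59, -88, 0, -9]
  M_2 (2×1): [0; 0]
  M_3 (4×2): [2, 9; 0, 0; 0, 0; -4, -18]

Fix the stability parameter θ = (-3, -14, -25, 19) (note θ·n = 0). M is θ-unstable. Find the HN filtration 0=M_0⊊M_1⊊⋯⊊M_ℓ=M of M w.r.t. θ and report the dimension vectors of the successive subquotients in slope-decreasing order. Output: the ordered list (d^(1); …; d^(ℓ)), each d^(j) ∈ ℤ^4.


Via rank(M_{q-1}∘⋯∘M_p): M ≅ I[1,1]^3, I[1,2], I[3,3], I[3,4], I[4,4]^3.
μ_θ-semistable layers: μ^(1)=19; μ^(2)=-3; μ^(3)=-17/2; μ^(4)=-25

((0, 0, 0, 4); (3, 0, 0, 0); (1, 1, 0, 0); (0, 0, 2, 0))


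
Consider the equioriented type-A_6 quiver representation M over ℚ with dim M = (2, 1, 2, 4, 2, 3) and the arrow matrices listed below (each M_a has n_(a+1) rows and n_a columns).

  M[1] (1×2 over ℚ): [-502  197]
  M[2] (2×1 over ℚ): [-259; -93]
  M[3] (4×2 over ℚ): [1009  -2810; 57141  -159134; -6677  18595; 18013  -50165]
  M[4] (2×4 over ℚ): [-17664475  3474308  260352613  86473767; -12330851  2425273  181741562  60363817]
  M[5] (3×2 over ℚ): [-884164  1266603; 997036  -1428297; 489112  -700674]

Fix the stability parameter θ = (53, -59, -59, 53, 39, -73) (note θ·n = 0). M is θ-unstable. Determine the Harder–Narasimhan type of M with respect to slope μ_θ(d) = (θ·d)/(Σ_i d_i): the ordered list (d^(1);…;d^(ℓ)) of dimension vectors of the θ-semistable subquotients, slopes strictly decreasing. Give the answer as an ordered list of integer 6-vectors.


Via rank(M_{q-1}∘⋯∘M_p): M ≅ I[1,1], I[1,5], I[3,6], I[4,4]^2, I[6,6]^2.
μ_θ-semistable layers: μ^(1)=53; μ^(2)=46; μ^(3)=19/3; μ^(4)=-65/3; μ^(5)=-59; μ^(6)=-73

((1, 0, 0, 2, 0, 0); (0, 0, 0, 1, 1, 0); (0, 0, 0, 1, 1, 1); (1, 1, 1, 0, 0, 0); (0, 0, 1, 0, 0, 0); (0, 0, 0, 0, 0, 2))
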